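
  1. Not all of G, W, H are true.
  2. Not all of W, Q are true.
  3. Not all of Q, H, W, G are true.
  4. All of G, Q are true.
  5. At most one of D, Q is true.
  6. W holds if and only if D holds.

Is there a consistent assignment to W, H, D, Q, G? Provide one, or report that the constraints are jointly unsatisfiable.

W=F, H=T, D=F, Q=T, G=T

  (1) {G, W, H}: 2/3 true — not all ✓
  (2) {W, Q}: 1/2 true — not all ✓
  (3) {Q, H, W, G}: 3/4 true — not all ✓
  (4) {G, Q}: all 2 true ✓
  (5) {D, Q}: 1 true — at most one ✓
  (6) W=F, D=F — same ✓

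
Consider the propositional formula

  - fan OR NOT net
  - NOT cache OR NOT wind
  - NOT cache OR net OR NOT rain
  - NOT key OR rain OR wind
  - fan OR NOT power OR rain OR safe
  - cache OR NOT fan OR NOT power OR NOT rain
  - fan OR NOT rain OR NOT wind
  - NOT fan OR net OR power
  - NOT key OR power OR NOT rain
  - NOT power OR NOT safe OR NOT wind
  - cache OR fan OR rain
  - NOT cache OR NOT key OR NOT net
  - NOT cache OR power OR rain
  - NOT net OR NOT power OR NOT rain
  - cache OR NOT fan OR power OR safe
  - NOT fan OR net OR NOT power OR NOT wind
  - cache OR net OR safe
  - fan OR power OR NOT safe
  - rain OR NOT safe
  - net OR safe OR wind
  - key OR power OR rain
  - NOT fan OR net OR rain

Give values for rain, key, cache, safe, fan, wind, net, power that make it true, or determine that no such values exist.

rain = True, key = True, cache = False, safe = True, fan = False, wind = False, net = False, power = True

Set rain = True.
Set key = True.
  then (NOT key OR power OR NOT rain) forces power = True.
  then (NOT net OR NOT power OR NOT rain) forces net = False.
  then (NOT cache OR net OR NOT rain) forces cache = False.
  then (cache OR NOT fan OR NOT power OR NOT rain) forces fan = False.
  then (fan OR NOT rain OR NOT wind) forces wind = False.
  then (cache OR net OR safe) forces safe = True.
All clauses satisfied.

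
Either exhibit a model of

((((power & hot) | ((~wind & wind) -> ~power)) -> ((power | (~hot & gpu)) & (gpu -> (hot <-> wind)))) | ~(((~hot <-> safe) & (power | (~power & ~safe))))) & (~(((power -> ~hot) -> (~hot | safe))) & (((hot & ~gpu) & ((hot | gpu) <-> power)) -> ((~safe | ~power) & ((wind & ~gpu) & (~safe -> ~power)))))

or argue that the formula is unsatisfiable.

Unsatisfiable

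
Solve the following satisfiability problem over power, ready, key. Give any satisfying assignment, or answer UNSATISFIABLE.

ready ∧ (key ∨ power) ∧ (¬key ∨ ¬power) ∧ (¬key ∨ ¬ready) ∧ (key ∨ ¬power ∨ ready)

power = True; ready = True; key = False

Unit clause (ready) forces ready = True.
In (¬key ∨ ¬ready) only ¬key is left, so key = False.
In (key ∨ power) only power is left, so power = True.
Check each clause:
  (ready): ready holds.
  (key ∨ power): power holds.
  (¬key ∨ ¬power): ¬key holds.
  (¬key ∨ ¬ready): ¬key holds.
  (key ∨ ¬power ∨ ready): ready holds.
All clauses satisfied.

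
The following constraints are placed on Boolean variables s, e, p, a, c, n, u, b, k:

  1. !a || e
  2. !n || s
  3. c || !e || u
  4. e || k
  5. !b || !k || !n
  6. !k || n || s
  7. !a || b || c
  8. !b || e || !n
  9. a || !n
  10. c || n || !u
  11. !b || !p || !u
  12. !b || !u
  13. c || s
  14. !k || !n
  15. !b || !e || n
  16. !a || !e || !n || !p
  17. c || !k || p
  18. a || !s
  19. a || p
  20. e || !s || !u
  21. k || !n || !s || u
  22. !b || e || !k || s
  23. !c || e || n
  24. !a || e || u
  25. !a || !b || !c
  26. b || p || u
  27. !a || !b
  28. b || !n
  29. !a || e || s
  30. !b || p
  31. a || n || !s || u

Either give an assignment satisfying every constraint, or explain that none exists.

Set s = False.
  then (!n || s) forces n = False.
  then (!k || n || s) forces k = False.
  then (c || s) forces c = True.
  then (!c || e || n) forces e = True.
  then (!b || !e || n) forces b = False.
Set p = True.
Set a = False.
Set u = True.
All clauses satisfied.

s: False; e: True; p: True; a: False; c: True; n: False; u: True; b: False; k: False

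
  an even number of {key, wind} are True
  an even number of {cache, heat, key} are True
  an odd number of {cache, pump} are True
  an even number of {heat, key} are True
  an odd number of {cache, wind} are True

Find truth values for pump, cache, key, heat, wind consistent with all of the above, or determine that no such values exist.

pump = True, cache = False, key = True, heat = True, wind = True

{key, wind}: 2 true → even ✓
{cache, heat, key}: 2 true → even ✓
{cache, pump}: 1 true → odd ✓
{heat, key}: 2 true → even ✓
{cache, wind}: 1 true → odd ✓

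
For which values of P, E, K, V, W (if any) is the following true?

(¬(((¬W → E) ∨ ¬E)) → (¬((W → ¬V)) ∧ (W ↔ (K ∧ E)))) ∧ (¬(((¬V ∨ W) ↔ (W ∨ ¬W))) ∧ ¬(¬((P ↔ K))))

P = False, E = True, K = False, V = True, W = False

  ¬(((¬W → E) ∨ ¬E)) → (¬((W → ¬V)) ∧ (W ↔ (K ∧ E))) = True
    ¬(((¬W → E) ∨ ¬E)) = False
      (¬W → E) ∨ ¬E = True
        ¬W → E = True
          ¬W = True
        ¬E = False
    ¬((W → ¬V)) ∧ (W ↔ (K ∧ E)) = False
      ¬((W → ¬V)) = False
        W → ¬V = True
          ¬V = False
      W ↔ (K ∧ E) = True
        K ∧ E = False
  ¬(((¬V ∨ W) ↔ (W ∨ ¬W))) ∧ ¬(¬((P ↔ K))) = True
    ¬(((¬V ∨ W) ↔ (W ∨ ¬W))) = True
      (¬V ∨ W) ↔ (W ∨ ¬W) = False
        ¬V ∨ W = False
          ¬V = False
        W ∨ ¬W = True
          ¬W = True
    ¬(¬((P ↔ K))) = True
      ¬((P ↔ K)) = False
        P ↔ K = True
Both conjuncts True, so the formula holds.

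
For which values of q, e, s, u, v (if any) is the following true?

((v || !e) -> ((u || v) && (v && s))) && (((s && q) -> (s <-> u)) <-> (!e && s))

q = False; e = False; s = True; u = False; v = True

  (v || !e) -> ((u || v) && (v && s)) = True
    v || !e = True
      !e = True
    (u || v) && (v && s) = True
      u || v = True
      v && s = True
  ((s && q) -> (s <-> u)) <-> (!e && s) = True
    (s && q) -> (s <-> u) = True
      s && q = False
      s <-> u = False
    !e && s = True
      !e = True
Both conjuncts True, so the formula holds.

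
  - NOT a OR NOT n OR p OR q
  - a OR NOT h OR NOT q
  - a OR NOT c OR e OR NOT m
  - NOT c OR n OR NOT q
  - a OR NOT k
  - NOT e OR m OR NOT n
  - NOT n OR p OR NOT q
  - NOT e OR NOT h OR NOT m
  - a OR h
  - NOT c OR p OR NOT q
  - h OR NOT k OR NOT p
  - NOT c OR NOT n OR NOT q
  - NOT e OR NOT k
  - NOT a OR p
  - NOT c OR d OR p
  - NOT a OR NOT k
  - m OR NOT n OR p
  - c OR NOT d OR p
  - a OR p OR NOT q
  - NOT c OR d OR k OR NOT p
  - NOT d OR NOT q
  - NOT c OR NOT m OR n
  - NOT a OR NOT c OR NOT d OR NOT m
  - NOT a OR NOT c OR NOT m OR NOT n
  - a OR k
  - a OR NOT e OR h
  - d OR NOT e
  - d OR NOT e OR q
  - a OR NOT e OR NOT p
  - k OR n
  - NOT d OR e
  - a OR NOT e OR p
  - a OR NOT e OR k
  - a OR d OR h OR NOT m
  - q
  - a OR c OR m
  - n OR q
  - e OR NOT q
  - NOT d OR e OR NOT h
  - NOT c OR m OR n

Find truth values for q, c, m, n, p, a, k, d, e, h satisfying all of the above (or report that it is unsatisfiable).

Case q = True:
  (NOT d OR NOT q) forces d = False.
  (d OR NOT e) forces e = False.
  Clause (e OR NOT q) is falsified — contradiction.
Case q = False:
  Clause (q) is falsified — contradiction.
Both cases fail, so the formula is unsatisfiable.

Unsatisfiable — no assignment works.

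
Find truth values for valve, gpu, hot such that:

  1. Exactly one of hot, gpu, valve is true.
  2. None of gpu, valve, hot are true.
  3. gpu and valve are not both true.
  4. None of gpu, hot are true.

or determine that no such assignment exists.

UNSATISFIABLE

Case valve = True:
  Constraint (2) is violated (valve=T) — contradiction.
Case valve = False:
  (2) forces gpu = False.
  (1) with gpu=F, valve=F forces hot = True.
  Constraint (2) is violated (hot=T) — contradiction.
Both cases fail — unsatisfiable.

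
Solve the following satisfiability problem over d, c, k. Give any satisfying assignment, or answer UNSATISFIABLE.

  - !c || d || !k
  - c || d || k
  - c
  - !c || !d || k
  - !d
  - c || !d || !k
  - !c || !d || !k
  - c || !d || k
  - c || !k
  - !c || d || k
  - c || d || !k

Unsatisfiable — no assignment works.

Case d = True:
  Clause (!d) is falsified — contradiction.
Case d = False:
  (c) forces c = True.
  (!c || d || !k) forces k = False.
  Clause (!c || d || k) is falsified — contradiction.
Both cases fail, so the formula is unsatisfiable.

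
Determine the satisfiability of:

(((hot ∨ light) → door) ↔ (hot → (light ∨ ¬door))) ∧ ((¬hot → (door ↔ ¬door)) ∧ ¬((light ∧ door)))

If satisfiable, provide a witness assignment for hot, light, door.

No satisfying assignment exists.

Case door = True: the formula simplifies to (hot → light) ∧ (hot ∧ ¬light).
  hot = True: simplifies to light ∧ ¬light.
    light = True: the conjunct ¬light is False.
    light = False: the conjunct light is False.
  hot = False: the conjunct hot is False.
Case door = False: the formula simplifies to ¬((hot ∨ light)) ∧ hot.
  hot = True: the conjunct ¬((hot ∨ light)) becomes ¬((True ∨ light)) = False.
  hot = False: the conjunct hot is False.
Both cases fail — unsatisfiable.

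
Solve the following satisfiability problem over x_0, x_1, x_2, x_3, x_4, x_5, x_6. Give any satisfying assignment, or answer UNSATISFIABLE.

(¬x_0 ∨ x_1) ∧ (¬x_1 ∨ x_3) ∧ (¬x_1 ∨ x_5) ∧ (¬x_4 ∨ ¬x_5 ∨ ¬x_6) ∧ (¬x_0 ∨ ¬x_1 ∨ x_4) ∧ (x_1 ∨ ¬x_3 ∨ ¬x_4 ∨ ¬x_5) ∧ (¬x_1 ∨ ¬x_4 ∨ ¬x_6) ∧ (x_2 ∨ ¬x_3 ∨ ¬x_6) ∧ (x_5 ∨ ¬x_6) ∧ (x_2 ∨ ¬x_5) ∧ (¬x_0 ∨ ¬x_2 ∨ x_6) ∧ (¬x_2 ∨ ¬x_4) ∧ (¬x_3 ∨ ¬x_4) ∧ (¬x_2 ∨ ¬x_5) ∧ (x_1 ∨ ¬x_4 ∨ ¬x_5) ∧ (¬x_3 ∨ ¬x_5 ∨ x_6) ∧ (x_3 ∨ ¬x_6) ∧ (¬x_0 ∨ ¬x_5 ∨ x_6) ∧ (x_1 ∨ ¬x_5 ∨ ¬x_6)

Set x_0 = False.
Set x_1 = False.
Set x_2 = True.
  then (¬x_2 ∨ ¬x_4) forces x_4 = False.
  then (¬x_2 ∨ ¬x_5) forces x_5 = False.
  then (x_5 ∨ ¬x_6) forces x_6 = False.
Set x_3 = False.
All clauses satisfied.

x_0 = False; x_1 = False; x_2 = True; x_3 = False; x_4 = False; x_5 = False; x_6 = False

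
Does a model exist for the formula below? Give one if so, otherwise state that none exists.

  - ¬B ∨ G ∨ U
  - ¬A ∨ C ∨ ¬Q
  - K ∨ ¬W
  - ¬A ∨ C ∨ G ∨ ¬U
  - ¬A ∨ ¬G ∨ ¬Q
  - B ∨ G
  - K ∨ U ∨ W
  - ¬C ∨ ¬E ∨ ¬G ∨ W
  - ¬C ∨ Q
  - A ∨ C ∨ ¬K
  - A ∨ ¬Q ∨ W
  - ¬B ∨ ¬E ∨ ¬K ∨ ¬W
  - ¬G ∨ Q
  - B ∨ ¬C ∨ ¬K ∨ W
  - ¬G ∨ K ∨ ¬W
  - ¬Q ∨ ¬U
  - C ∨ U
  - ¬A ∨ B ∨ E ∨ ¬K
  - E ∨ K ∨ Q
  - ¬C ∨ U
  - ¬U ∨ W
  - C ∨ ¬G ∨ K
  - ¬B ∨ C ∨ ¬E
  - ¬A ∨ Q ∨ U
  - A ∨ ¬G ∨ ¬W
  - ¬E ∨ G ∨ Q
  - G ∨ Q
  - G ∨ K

No satisfying assignment exists.

Case U = True:
  (¬Q ∨ ¬U) forces Q = False.
  (¬C ∨ Q) forces C = False.
  (¬G ∨ Q) forces G = False.
  Clause (G ∨ Q) is falsified — contradiction.
Case U = False:
  (C ∨ U) forces C = True.
  Clause (¬C ∨ U) is falsified — contradiction.
Both cases fail, so the formula is unsatisfiable.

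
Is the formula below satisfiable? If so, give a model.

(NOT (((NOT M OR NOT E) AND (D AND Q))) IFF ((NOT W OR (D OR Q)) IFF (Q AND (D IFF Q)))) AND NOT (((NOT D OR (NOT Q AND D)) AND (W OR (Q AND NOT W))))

W = True, Q = True, D = True, E = True, M = True

  NOT (((NOT M OR NOT E) AND (D AND Q))) IFF ((NOT W OR (D OR Q)) IFF (Q AND (D IFF Q))) = True
    NOT (((NOT M OR NOT E) AND (D AND Q))) = True
      (NOT M OR NOT E) AND (D AND Q) = False
        NOT M OR NOT E = False
          NOT M = False
          NOT E = False
        D AND Q = True
    (NOT W OR (D OR Q)) IFF (Q AND (D IFF Q)) = True
      NOT W OR (D OR Q) = True
        NOT W = False
        D OR Q = True
      Q AND (D IFF Q) = True
        D IFF Q = True
  NOT (((NOT D OR (NOT Q AND D)) AND (W OR (Q AND NOT W)))) = True
    (NOT D OR (NOT Q AND D)) AND (W OR (Q AND NOT W)) = False
      NOT D OR (NOT Q AND D) = False
        NOT D = False
        NOT Q AND D = False
          NOT Q = False
      W OR (Q AND NOT W) = True
        Q AND NOT W = False
          NOT W = False
Both conjuncts True, so the formula holds.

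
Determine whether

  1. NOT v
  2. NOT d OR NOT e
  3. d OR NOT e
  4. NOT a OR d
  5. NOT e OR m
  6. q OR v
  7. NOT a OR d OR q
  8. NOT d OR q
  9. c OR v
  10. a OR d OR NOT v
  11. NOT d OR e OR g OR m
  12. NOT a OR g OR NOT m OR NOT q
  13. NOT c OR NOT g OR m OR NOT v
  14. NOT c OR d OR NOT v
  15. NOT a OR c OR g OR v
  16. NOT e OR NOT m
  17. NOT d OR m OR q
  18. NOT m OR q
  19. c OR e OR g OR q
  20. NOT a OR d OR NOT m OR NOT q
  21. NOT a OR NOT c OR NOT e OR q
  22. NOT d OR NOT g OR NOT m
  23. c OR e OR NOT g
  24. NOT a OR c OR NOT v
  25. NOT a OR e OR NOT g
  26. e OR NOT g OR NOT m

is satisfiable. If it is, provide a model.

q: True; v: False; g: False; a: False; e: False; d: False; m: True; c: True

Unit clause (NOT v) forces v = False.
In (q OR v) only q is left, so q = True.
In (c OR v) only c is left, so c = True.
Set g = False.
Try a = True:
  (NOT a OR d) forces d = True.
  (NOT d OR NOT e) forces e = False.
  (NOT d OR e OR g OR m) forces m = True.
  clause (NOT a OR g OR NOT m OR NOT q) is falsified — backtrack.
So a = False.
Try e = True:
  (NOT d OR NOT e) forces d = False.
  clause (d OR NOT e) is falsified — backtrack.
So e = False.
Set d = False.
Set m = True.
All clauses satisfied.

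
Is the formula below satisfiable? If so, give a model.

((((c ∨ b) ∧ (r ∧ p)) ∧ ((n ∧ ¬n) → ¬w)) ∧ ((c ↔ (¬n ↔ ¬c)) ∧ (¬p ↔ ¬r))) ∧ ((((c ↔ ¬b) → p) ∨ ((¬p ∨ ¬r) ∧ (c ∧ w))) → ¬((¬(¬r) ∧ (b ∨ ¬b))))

Unsatisfiable

Case p = True: the formula simplifies to ((((c ∨ b) ∧ r) ∧ ((n ∧ ¬n) → ¬w)) ∧ ((c ↔ (¬n ↔ ¬c)) ∧ r)) ∧ ¬((¬(¬r) ∧ (b ∨ ¬b))).
  r = True: simplifies to (((c ∨ b) ∧ ((n ∧ ¬n) → ¬w)) ∧ (c ↔ (¬n ↔ ¬c))) ∧ ¬((b ∨ ¬b)).
    b = True: the conjunct ¬((b ∨ ¬b)) becomes ¬((True ∨ False)) = False.
    b = False: the conjunct ¬((b ∨ ¬b)) becomes ¬((False ∨ True)) = False.
  r = False: the conjunct r is False.
Case p = False: the conjunct p is False.
Both cases fail — unsatisfiable.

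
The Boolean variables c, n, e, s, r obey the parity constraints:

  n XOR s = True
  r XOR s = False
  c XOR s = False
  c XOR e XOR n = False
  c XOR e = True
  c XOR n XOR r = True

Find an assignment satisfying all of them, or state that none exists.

c = False, n = True, e = True, s = False, r = False

n XOR s = T XOR F = True ✓
r XOR s = F XOR F = False ✓
c XOR s = F XOR F = False ✓
c XOR e XOR n = F XOR T XOR T = False ✓
c XOR e = F XOR T = True ✓
c XOR n XOR r = F XOR T XOR F = True ✓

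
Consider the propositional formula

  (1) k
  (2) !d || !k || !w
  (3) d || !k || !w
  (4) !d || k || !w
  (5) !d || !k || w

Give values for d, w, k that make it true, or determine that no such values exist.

Unit clause (k) forces k = True.
Try d = True:
  (!d || !k || !w) forces w = False.
  clause (!d || !k || w) is falsified — backtrack.
So d = False.
  then (d || !k || !w) forces w = False.
Check each clause:
  (k): k holds.
  (!d || !k || !w): !d holds.
  (d || !k || !w): !w holds.
  (!d || k || !w): !d holds.
  (!d || !k || w): !d holds.
All clauses satisfied.

d = False, w = False, k = True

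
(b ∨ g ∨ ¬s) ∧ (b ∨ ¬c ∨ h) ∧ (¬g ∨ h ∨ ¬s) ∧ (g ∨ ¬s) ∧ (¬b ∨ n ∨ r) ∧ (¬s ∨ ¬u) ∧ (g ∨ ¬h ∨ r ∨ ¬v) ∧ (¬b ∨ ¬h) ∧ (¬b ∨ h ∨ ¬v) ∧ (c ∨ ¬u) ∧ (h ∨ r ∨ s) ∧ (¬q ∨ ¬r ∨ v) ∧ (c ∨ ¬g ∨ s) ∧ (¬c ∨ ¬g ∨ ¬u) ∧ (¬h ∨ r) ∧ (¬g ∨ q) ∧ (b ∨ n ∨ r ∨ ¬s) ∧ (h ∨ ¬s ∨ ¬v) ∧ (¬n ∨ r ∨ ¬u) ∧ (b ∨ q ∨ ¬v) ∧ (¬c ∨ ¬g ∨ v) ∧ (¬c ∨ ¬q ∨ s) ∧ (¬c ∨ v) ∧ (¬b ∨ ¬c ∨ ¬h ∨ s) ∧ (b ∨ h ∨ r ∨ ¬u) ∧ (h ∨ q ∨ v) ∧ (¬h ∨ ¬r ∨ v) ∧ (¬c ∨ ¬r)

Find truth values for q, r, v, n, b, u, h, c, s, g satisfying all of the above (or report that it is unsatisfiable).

q=T, r=T, v=T, n=T, b=F, u=F, h=F, c=F, s=F, g=F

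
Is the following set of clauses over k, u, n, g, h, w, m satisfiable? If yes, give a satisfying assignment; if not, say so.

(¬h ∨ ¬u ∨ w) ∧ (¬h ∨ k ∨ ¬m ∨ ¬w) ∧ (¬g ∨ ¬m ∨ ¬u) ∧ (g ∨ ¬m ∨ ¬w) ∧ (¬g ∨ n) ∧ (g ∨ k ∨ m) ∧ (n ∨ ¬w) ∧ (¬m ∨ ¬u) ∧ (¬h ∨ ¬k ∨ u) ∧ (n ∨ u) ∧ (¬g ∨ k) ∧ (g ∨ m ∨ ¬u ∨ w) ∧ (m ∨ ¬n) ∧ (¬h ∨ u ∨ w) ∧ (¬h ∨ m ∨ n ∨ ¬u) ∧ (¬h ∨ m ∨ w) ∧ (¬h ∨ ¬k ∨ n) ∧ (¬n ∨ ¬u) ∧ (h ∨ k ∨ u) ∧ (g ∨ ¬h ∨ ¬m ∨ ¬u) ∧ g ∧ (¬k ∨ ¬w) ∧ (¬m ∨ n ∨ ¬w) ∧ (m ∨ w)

Unit clause (g) forces g = True.
In (¬g ∨ n) only n is left, so n = True.
In (¬g ∨ k) only k is left, so k = True.
In (m ∨ ¬n) only m is left, so m = True.
In (¬n ∨ ¬u) only ¬u is left, so u = False.
In (¬k ∨ ¬w) only ¬w is left, so w = False.
In (¬h ∨ ¬k ∨ u) only ¬h is left, so h = False.
All clauses satisfied.

k = True; u = False; n = True; g = True; h = False; w = False; m = True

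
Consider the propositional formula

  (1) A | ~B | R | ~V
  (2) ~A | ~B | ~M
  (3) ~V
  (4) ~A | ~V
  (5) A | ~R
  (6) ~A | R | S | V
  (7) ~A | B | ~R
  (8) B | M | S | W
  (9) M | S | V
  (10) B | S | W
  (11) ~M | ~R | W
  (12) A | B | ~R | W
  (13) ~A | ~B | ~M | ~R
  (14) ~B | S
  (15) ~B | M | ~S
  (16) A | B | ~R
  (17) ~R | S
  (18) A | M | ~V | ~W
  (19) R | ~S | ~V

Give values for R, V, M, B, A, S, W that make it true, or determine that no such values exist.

R: False, V: False, M: True, B: False, A: False, S: True, W: True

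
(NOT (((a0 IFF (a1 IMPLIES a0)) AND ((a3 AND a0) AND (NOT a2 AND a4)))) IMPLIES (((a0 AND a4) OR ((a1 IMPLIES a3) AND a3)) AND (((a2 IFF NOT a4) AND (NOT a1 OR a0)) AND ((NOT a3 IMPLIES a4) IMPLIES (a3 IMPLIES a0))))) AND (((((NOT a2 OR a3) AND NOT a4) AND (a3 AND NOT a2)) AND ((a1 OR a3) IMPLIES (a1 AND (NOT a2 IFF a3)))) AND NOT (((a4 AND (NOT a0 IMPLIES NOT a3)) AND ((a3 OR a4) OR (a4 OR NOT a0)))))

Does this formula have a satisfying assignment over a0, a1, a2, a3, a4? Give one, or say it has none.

Unsatisfiable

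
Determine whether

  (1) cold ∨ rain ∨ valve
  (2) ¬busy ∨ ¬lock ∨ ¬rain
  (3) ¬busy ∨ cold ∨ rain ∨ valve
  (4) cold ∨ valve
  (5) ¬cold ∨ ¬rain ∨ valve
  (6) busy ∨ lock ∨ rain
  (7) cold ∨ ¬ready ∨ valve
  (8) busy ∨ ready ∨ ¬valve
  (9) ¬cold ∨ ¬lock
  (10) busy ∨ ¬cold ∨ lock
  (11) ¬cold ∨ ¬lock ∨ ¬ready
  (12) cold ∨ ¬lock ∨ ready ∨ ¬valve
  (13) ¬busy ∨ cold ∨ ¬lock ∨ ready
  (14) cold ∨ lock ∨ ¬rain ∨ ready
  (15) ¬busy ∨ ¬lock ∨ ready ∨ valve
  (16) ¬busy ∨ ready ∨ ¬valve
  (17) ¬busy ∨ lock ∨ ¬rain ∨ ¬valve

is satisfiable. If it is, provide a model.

Set lock = False.
Set ready = True.
Set busy = True.
Try rain = True:
  (¬busy ∨ lock ∨ ¬rain ∨ ¬valve) forces valve = False.
  (cold ∨ valve) forces cold = True.
  clause (¬cold ∨ ¬rain ∨ valve) is falsified — backtrack.
So rain = False.
Set cold = False.
  then (cold ∨ rain ∨ valve) forces valve = True.
All clauses satisfied.

lock: False; ready: True; busy: True; rain: False; cold: False; valve: True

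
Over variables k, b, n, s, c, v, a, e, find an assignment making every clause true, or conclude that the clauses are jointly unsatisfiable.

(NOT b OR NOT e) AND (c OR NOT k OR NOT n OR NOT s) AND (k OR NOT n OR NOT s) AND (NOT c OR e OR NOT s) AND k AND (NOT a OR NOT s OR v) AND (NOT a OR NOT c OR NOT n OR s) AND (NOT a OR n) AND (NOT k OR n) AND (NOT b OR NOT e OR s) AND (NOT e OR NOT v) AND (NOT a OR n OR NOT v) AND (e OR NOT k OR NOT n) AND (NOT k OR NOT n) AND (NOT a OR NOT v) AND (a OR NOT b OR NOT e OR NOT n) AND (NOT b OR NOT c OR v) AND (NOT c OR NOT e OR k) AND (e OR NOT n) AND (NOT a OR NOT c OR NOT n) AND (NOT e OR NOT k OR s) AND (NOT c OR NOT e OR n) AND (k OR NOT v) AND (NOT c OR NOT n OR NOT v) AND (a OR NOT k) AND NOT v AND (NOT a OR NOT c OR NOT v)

UNSATISFIABLE

Case k = True:
  (NOT k OR n) forces n = True.
  Clause (NOT k OR NOT n) is falsified — contradiction.
Case k = False:
  Clause (k) is falsified — contradiction.
Both cases fail, so the formula is unsatisfiable.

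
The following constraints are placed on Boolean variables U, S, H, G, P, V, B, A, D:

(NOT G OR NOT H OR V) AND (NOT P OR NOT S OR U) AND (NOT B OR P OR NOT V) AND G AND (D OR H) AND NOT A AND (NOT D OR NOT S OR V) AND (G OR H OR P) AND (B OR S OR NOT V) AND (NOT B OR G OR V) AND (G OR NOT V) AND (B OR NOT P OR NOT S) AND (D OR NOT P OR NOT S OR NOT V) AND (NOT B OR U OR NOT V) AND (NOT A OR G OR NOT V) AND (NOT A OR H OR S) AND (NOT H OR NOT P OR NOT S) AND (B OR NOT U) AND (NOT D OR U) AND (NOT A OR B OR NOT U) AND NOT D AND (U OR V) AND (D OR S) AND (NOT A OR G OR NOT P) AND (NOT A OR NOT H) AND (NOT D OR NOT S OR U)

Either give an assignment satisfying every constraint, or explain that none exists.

U=F, S=T, H=T, G=T, P=F, V=T, B=F, A=F, D=F

Unit clause (G) forces G = True.
Unit clause (NOT A) forces A = False.
Unit clause (NOT D) forces D = False.
In (D OR S) only S is left, so S = True.
In (D OR H) only H is left, so H = True.
In (NOT H OR NOT P OR NOT S) only NOT P is left, so P = False.
In (NOT G OR NOT H OR V) only V is left, so V = True.
In (NOT B OR P OR NOT V) only NOT B is left, so B = False.
In (B OR NOT U) only NOT U is left, so U = False.
All clauses satisfied.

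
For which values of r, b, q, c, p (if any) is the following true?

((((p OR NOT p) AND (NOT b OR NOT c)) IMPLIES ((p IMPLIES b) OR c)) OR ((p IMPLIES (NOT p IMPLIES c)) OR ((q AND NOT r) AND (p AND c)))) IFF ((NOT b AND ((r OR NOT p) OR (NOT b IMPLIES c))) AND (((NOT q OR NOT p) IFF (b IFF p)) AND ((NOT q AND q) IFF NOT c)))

r=T, b=F, q=T, c=T, p=F

  ((((p OR NOT p) AND (NOT b OR NOT c)) IMPLIES ((p IMPLIES b) OR c)) OR ((p IMPLIES (NOT p IMPLIES c)) OR ((q AND NOT r) AND (p AND c)))) IFF ((NOT b AND ((r OR NOT p) OR (NOT b IMPLIES c))) AND (((NOT q OR NOT p) IFF (b IFF p)) AND ((NOT q AND q) IFF NOT c))) = True
    (((p OR NOT p) AND (NOT b OR NOT c)) IMPLIES ((p IMPLIES b) OR c)) OR ((p IMPLIES (NOT p IMPLIES c)) OR ((q AND NOT r) AND (p AND c))) = True
      ((p OR NOT p) AND (NOT b OR NOT c)) IMPLIES ((p IMPLIES b) OR c) = True
        (p OR NOT p) AND (NOT b OR NOT c) = True
          p OR NOT p = True
            NOT p = True
          NOT b OR NOT c = True
            NOT b = True
            NOT c = False
        (p IMPLIES b) OR c = True
          p IMPLIES b = True
      (p IMPLIES (NOT p IMPLIES c)) OR ((q AND NOT r) AND (p AND c)) = True
        p IMPLIES (NOT p IMPLIES c) = True
          NOT p IMPLIES c = True
            NOT p = True
        (q AND NOT r) AND (p AND c) = False
          q AND NOT r = False
            NOT r = False
          p AND c = False
    (NOT b AND ((r OR NOT p) OR (NOT b IMPLIES c))) AND (((NOT q OR NOT p) IFF (b IFF p)) AND ((NOT q AND q) IFF NOT c)) = True
      NOT b AND ((r OR NOT p) OR (NOT b IMPLIES c)) = True
        NOT b = True
        (r OR NOT p) OR (NOT b IMPLIES c) = True
          r OR NOT p = True
            NOT p = True
          NOT b IMPLIES c = True
            NOT b = True
      ((NOT q OR NOT p) IFF (b IFF p)) AND ((NOT q AND q) IFF NOT c) = True
        (NOT q OR NOT p) IFF (b IFF p) = True
          NOT q OR NOT p = True
            NOT q = False
            NOT p = True
          b IFF p = True
        (NOT q AND q) IFF NOT c = True
          NOT q AND q = False
            NOT q = False
          NOT c = False
The formula evaluates to True.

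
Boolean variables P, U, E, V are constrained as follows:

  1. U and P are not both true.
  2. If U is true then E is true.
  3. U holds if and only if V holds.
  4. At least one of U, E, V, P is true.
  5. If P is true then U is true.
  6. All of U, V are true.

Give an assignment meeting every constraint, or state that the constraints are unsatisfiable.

P = False, U = True, E = True, V = True

  (1) U=T, P=F — not both ✓
  (2) U=T ⇒ E: T ✓
  (3) U=T, V=T — same ✓
  (4) {U, E, V, P}: 3 true — at least one ✓
  (5) P=F ⇒ U: vacuous ✓
  (6) {U, V}: all 2 true ✓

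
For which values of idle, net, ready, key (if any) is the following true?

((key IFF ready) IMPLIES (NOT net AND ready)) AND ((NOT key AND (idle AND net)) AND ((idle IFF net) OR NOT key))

idle = True, net = True, ready = True, key = False

  (key IFF ready) IMPLIES (NOT net AND ready) = True
    key IFF ready = False
    NOT net AND ready = False
      NOT net = False
  (NOT key AND (idle AND net)) AND ((idle IFF net) OR NOT key) = True
    NOT key AND (idle AND net) = True
      NOT key = True
      idle AND net = True
    (idle IFF net) OR NOT key = True
      idle IFF net = True
      NOT key = True
Both conjuncts True, so the formula holds.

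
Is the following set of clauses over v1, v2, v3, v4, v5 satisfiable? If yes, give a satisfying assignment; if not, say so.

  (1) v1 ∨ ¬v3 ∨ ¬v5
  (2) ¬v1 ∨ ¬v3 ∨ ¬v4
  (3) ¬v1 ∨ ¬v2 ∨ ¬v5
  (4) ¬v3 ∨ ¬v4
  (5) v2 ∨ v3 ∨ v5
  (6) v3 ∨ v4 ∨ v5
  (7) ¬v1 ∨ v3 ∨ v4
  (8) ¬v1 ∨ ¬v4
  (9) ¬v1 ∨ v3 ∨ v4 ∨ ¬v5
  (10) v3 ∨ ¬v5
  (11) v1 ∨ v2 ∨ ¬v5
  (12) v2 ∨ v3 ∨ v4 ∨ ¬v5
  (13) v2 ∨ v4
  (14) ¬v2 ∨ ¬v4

Set v1 = True.
  then (¬v1 ∨ ¬v4) forces v4 = False.
  then (v2 ∨ v4) forces v2 = True.
  then (¬v1 ∨ ¬v2 ∨ ¬v5) forces v5 = False.
  then (v3 ∨ v4 ∨ v5) forces v3 = True.
All clauses satisfied.

v1 = True, v2 = True, v3 = True, v4 = False, v5 = False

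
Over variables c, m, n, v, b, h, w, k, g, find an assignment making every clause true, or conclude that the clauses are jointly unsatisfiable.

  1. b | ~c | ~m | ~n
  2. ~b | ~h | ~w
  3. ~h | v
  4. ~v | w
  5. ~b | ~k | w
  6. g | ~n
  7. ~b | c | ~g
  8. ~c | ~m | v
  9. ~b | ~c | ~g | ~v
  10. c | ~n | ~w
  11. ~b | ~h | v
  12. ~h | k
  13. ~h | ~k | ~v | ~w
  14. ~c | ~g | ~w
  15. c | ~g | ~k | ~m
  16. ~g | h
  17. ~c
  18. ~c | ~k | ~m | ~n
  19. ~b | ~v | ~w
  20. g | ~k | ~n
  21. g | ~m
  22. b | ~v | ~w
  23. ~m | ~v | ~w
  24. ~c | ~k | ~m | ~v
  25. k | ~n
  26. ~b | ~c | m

c = False; m = False; n = False; v = False; b = False; h = False; w = False; k = False; g = False

Unit clause (~c) forces c = False.
Try m = True:
  (g | ~m) forces g = True.
  (~b | c | ~g) forces b = False.
  (c | ~g | ~k | ~m) forces k = False.
  (~h | k) forces h = False.
  clause (~g | h) is falsified — backtrack.
So m = False.
Set n = False.
Set v = False.
  then (~h | v) forces h = False.
  then (~g | h) forces g = False.
Set b = False.
Set w = False.
Set k = False.
All clauses satisfied.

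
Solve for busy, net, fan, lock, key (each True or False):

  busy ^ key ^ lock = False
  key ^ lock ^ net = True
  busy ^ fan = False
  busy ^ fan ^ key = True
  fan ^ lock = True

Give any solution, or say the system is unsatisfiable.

busy=F, net=T, fan=F, lock=T, key=T

busy ^ key ^ lock = F ^ T ^ T = False ✓
key ^ lock ^ net = T ^ T ^ T = True ✓
busy ^ fan = F ^ F = False ✓
busy ^ fan ^ key = F ^ F ^ T = True ✓
fan ^ lock = F ^ T = True ✓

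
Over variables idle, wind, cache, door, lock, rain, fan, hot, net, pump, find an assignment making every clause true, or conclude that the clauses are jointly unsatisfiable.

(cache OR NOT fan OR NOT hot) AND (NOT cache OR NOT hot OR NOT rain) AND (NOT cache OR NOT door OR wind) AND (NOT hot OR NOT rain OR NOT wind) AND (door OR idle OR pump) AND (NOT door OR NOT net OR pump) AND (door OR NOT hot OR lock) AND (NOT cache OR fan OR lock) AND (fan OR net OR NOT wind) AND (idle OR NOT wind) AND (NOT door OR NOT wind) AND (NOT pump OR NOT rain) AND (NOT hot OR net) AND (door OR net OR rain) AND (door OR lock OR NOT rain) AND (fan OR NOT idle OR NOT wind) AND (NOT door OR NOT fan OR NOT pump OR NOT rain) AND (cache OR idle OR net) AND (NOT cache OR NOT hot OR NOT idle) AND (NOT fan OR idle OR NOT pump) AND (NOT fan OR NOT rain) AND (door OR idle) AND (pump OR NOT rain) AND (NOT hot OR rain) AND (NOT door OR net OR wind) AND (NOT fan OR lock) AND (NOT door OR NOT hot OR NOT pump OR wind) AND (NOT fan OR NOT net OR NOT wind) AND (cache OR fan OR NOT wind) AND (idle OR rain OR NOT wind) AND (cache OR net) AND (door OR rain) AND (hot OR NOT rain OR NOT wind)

idle = False; wind = False; cache = False; door = True; lock = True; rain = False; fan = False; hot = False; net = True; pump = True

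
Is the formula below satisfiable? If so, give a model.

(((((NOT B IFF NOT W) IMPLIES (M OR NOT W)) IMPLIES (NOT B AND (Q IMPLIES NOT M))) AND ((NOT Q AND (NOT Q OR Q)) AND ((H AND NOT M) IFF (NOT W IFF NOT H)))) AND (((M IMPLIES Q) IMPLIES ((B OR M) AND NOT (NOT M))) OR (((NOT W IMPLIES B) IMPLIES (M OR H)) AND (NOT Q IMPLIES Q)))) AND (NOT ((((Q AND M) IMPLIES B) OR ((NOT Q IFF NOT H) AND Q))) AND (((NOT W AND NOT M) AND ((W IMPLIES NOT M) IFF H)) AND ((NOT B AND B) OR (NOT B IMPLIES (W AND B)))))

No satisfying assignment exists.

Case B = True: the conjunct NOT ((((Q AND M) IMPLIES B) OR ((NOT Q IFF NOT H) AND Q))) becomes NOT ((True OR ((NOT Q IFF NOT H) AND Q))) = False.
Case B = False: the conjunct (NOT B AND B) OR (NOT B IMPLIES (W AND B)) becomes (True AND False) OR (True IMPLIES False) = False.
Both cases fail — unsatisfiable.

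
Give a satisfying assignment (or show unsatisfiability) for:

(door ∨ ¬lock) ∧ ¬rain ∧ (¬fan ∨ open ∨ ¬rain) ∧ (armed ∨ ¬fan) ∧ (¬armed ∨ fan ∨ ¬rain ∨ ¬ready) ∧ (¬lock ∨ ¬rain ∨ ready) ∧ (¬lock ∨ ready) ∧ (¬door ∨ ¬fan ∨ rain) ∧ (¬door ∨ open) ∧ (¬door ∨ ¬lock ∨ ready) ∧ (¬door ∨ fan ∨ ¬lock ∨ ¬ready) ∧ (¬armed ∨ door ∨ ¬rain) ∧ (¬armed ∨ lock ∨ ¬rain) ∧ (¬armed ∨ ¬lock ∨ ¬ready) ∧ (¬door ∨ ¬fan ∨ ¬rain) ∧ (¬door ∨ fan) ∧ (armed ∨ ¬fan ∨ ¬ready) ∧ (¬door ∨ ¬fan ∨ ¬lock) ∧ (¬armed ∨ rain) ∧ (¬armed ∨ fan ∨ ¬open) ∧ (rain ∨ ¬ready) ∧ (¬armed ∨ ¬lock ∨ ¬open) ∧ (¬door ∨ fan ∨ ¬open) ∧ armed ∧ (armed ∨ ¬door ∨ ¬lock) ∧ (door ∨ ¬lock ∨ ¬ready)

Case rain = True:
  Clause (¬rain) is falsified — contradiction.
Case rain = False:
  (¬armed ∨ rain) forces armed = False.
  Clause (armed) is falsified — contradiction.
Both cases fail, so the formula is unsatisfiable.

No satisfying assignment exists.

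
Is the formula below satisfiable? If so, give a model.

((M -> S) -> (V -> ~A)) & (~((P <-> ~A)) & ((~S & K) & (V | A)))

P = False, A = False, S = False, M = False, K = True, V = True

  (M -> S) -> (V -> ~A) = True
    M -> S = True
    V -> ~A = True
      ~A = True
  ~((P <-> ~A)) & ((~S & K) & (V | A)) = True
    ~((P <-> ~A)) = True
      P <-> ~A = False
        ~A = True
    (~S & K) & (V | A) = True
      ~S & K = True
        ~S = True
      V | A = True
Both conjuncts True, so the formula holds.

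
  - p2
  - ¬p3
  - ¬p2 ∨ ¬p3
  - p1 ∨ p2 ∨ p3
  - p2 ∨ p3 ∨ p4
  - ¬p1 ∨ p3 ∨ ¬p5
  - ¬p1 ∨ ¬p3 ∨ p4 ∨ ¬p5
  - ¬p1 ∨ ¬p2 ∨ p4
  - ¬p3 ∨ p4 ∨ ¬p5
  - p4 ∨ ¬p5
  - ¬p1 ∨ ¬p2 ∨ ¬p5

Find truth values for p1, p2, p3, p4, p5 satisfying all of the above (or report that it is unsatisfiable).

p1=F, p2=T, p3=F, p4=T, p5=T

Unit clause (p2) forces p2 = True.
Unit clause (¬p3) forces p3 = False.
Set p1 = False.
Set p4 = True.
Set p5 = True.
All clauses satisfied.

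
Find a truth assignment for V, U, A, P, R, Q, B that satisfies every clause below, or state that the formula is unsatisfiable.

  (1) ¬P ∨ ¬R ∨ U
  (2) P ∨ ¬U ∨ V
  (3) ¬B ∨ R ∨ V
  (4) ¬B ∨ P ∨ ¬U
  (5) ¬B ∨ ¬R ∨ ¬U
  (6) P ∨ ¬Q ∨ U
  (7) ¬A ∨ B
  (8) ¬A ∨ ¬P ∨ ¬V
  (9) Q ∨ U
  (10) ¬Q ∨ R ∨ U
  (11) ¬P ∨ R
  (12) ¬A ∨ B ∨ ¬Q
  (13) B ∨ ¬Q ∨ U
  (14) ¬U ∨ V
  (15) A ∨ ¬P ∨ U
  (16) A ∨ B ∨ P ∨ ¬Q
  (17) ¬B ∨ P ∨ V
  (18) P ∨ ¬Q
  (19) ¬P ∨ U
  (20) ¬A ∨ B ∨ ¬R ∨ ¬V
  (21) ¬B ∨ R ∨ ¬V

V = True; U = True; A = False; P = True; R = True; Q = False; B = False

Set V = True.
Try U = False:
  (Q ∨ U) forces Q = True.
  (P ∨ ¬Q ∨ U) forces P = True.
  clause (¬P ∨ U) is falsified — backtrack.
So U = True.
Set A = False.
Set P = True.
  then (¬P ∨ R) forces R = True.
  then (¬B ∨ ¬R ∨ ¬U) forces B = False.
Set Q = False.
All clauses satisfied.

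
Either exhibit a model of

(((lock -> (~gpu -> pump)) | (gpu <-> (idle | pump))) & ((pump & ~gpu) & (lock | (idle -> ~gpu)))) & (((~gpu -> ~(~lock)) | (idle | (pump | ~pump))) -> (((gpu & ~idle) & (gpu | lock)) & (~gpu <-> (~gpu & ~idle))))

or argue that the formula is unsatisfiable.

No satisfying assignment exists.

Case gpu = True: the conjunct ~gpu is False.
Case gpu = False: the formula simplifies to (((lock -> pump) | ~((idle | pump))) & pump) & ~((~(~lock) | (idle | (pump | ~pump)))).
  pump = True: the conjunct ~((~(~lock) | (idle | (pump | ~pump)))) becomes ~((~(~lock) | True)) = False.
  pump = False: the conjunct pump is False.
Both cases fail — unsatisfiable.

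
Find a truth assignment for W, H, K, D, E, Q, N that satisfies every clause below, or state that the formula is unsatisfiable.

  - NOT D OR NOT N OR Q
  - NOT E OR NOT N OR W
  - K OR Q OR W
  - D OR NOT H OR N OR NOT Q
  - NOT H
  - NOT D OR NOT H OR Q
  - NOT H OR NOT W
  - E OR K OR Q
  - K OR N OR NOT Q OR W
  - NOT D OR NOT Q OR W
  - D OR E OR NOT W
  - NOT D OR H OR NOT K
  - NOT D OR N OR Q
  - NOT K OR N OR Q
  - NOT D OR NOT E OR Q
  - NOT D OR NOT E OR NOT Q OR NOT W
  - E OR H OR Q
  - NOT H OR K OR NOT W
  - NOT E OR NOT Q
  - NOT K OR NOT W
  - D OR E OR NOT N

Unit clause (NOT H) forces H = False.
Set W = True.
  then (NOT K OR NOT W) forces K = False.
Set D = True.
Try E = True:
  (NOT D OR NOT E OR Q) forces Q = True.
  clause (NOT D OR NOT E OR NOT Q OR NOT W) is falsified — backtrack.
So E = False.
  then (E OR K OR Q) forces Q = True.
Set N = True.
All clauses satisfied.

W = True, H = False, K = False, D = True, E = False, Q = True, N = True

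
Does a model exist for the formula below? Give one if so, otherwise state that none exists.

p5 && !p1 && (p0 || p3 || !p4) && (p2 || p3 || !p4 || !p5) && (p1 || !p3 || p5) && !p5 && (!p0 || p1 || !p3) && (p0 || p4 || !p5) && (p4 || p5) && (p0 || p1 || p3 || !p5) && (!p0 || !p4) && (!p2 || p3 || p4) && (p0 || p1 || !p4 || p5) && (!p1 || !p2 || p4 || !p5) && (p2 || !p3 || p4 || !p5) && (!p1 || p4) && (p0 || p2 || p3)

Case p5 = True:
  Clause (!p5) is falsified — contradiction.
Case p5 = False:
  Clause (p5) is falsified — contradiction.
Both cases fail, so the formula is unsatisfiable.

UNSATISFIABLE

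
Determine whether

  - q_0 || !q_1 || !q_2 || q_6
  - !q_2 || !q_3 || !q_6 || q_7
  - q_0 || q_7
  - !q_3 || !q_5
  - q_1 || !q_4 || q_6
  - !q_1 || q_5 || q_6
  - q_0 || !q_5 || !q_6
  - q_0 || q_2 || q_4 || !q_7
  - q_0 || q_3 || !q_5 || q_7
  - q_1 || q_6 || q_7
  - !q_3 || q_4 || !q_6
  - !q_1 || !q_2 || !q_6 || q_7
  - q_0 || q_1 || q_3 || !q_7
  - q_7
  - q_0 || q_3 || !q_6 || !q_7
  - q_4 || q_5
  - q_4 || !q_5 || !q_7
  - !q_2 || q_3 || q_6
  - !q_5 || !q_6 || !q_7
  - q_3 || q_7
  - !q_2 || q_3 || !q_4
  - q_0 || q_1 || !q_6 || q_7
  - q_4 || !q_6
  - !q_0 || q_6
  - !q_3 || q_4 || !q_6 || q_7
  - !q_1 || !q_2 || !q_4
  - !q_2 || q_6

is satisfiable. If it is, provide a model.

Unit clause (q_7) forces q_7 = True.
Set q_0 = False.
Set q_1 = True.
Try q_2 = True:
  (q_0 || !q_1 || !q_2 || q_6) forces q_6 = True.
  (q_0 || !q_5 || !q_6) forces q_5 = False.
  (q_0 || q_3 || !q_6 || !q_7) forces q_3 = True.
  (!q_3 || q_4 || !q_6) forces q_4 = True.
  clause (!q_1 || !q_2 || !q_4) is falsified — backtrack.
So q_2 = False.
  then (q_0 || q_2 || q_4 || !q_7) forces q_4 = True.
Set q_3 = True.
  then (!q_3 || !q_5) forces q_5 = False.
  then (!q_1 || q_5 || q_6) forces q_6 = True.
All clauses satisfied.

q_0=F, q_1=T, q_2=F, q_3=T, q_4=T, q_5=F, q_6=T, q_7=T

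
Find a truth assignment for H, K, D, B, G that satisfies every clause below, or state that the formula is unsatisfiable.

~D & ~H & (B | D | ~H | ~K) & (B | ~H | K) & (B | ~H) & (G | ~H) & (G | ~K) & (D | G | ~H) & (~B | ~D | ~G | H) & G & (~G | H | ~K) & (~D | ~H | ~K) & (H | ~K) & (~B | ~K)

Unit clause (~D) forces D = False.
Unit clause (~H) forces H = False.
Unit clause (G) forces G = True.
In (~G | H | ~K) only ~K is left, so K = False.
Set B = False.
All clauses satisfied.

H: False; K: False; D: False; B: False; G: True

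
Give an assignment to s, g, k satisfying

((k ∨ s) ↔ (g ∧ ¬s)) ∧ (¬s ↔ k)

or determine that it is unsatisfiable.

s = False, g = True, k = True

  (k ∨ s) ↔ (g ∧ ¬s) = True
    k ∨ s = True
    g ∧ ¬s = True
      ¬s = True
  ¬s ↔ k = True
    ¬s = True
Both conjuncts True, so the formula holds.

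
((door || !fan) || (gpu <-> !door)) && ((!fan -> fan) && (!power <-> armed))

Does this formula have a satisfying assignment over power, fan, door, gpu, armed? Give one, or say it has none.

power=F, fan=T, door=T, gpu=T, armed=T

  (door || !fan) || (gpu <-> !door) = True
    door || !fan = True
      !fan = False
    gpu <-> !door = False
      !door = False
  (!fan -> fan) && (!power <-> armed) = True
    !fan -> fan = True
      !fan = False
    !power <-> armed = True
      !power = True
Both conjuncts True, so the formula holds.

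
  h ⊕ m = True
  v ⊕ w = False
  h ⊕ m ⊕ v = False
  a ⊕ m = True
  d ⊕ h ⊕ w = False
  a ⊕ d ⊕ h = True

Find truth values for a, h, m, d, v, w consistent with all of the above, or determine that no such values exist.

a=F, h=F, m=T, d=T, v=T, w=T

h ⊕ m = F ⊕ T = True ✓
v ⊕ w = T ⊕ T = False ✓
h ⊕ m ⊕ v = F ⊕ T ⊕ T = False ✓
a ⊕ m = F ⊕ T = True ✓
d ⊕ h ⊕ w = T ⊕ F ⊕ T = False ✓
a ⊕ d ⊕ h = F ⊕ T ⊕ F = True ✓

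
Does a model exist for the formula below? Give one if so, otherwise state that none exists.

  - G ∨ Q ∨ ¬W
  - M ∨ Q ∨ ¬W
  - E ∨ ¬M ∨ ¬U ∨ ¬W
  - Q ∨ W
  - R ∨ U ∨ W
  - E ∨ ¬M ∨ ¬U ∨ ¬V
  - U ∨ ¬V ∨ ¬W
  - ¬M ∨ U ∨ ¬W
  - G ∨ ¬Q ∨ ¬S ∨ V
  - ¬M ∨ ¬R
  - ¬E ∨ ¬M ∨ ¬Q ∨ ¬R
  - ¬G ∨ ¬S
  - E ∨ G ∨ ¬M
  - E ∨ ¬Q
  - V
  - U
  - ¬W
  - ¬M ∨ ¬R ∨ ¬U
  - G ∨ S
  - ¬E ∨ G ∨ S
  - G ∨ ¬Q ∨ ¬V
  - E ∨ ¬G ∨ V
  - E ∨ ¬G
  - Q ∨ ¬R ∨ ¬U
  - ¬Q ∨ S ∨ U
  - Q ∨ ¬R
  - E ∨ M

U = True, W = False, G = True, S = False, R = True, Q = True, E = True, M = False, V = True

Unit clause (V) forces V = True.
Unit clause (U) forces U = True.
Unit clause (¬W) forces W = False.
In (Q ∨ W) only Q is left, so Q = True.
In (E ∨ ¬Q) only E is left, so E = True.
In (G ∨ ¬Q ∨ ¬V) only G is left, so G = True.
In (¬G ∨ ¬S) only ¬S is left, so S = False.
Set R = True.
  then (¬M ∨ ¬R) forces M = False.
All clauses satisfied.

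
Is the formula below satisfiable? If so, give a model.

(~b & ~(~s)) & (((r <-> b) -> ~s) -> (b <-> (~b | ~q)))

b = False, q = False, r = False, s = True

  ~b & ~(~s) = True
    ~b = True
    ~(~s) = True
      ~s = False
  ((r <-> b) -> ~s) -> (b <-> (~b | ~q)) = True
    (r <-> b) -> ~s = False
      r <-> b = True
      ~s = False
    b <-> (~b | ~q) = False
      ~b | ~q = True
        ~b = True
        ~q = True
Both conjuncts True, so the formula holds.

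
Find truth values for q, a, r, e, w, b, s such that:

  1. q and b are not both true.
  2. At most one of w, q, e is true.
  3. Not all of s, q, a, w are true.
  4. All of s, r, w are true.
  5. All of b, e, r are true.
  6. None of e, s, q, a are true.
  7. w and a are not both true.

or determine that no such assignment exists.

Case e = True:
  Constraint (6) is violated (e=T) — contradiction.
Case e = False:
  Constraint (5) is violated (e=F) — contradiction.
Both cases fail — unsatisfiable.

No satisfying assignment exists.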